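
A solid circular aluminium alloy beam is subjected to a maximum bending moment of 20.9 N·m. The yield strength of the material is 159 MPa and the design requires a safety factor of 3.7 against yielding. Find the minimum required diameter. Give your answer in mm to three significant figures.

σ_allow = 159/3.7 = 42.97 MPa.
For a solid circular section σ = 32M/(πd³), so d³ = 32M/(π σ_allow) = 32×20900/(π×42.97) = 4954 mm³.
d = 17.05 mm.

d = 17.0 mm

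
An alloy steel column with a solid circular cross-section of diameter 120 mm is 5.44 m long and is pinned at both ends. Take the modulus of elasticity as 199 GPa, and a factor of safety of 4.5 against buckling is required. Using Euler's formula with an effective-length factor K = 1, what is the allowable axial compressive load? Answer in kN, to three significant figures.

I = πd⁴/64 = π×120⁴/64 = 1.018×10^7 mm⁴.
Effective length L_e = KL = 1×5.44 m = 5440 mm.
Euler critical load P_cr = π²EI/L_e² = π²×199000×1.018×10^7/5440² = 675500 N.
P_allow = P_cr/n = 675500/4.5 = 150100 N.

P_allow = 150 kN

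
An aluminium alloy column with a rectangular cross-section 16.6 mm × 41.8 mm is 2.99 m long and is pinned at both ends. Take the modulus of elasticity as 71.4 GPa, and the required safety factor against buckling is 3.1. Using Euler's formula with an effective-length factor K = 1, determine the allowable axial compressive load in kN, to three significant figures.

P_allow = 0.405 kN

Buckling occurs about the weak axis: I_min = h·b³/12 = 41.8×16.6³/12 = 15930 mm⁴ (b = 16.6 mm is the smaller dimension).
Effective length L_e = KL = 1×2.99 m = 2990 mm.
Euler critical load P_cr = π²EI/L_e² = π²×71400×15930/2990² = 1256 N.
P_allow = P_cr/n = 1256/3.1 = 405.1 N.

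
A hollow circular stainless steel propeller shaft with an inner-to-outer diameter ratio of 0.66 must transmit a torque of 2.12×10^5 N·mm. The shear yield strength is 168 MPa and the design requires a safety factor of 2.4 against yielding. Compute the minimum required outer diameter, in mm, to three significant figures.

τ_allow = 168/2.4 = 70.00 MPa.
For a hollow shaft τ = 16T/[πd_o³(1−k⁴)] with k = 0.66, so 1−k⁴ = 0.8103.
d_o³ = 16T/[π τ_allow (1−k⁴)] = 16×212000/(π×70.00×0.8103) = 19040 mm³.
d_o = 26.70 mm.

d_o = 26.7 mm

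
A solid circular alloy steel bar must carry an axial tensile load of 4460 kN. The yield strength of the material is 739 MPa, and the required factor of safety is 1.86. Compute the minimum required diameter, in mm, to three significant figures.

d = 120 mm

Allowable stress σ_allow = 739/1.86 = 397.3 MPa.
Required area A = F/σ_allow = 4460000/397.3 = 11230 mm².
A = πd²/4 → d = √(4A/π) = 119.6 mm.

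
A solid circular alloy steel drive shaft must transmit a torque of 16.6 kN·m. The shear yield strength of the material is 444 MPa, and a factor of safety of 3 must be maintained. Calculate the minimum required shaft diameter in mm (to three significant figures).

d = 83.0 mm

Allowable shear stress τ_allow = 444/3 = 148.0 MPa.
For a solid shaft τ = 16T/(πd³), so d³ = 16T/(π τ_allow) = 16×1.6600×10^7/(π×148.0) = 571200 mm³.
d = (571200)^(1/3) = 82.97 mm.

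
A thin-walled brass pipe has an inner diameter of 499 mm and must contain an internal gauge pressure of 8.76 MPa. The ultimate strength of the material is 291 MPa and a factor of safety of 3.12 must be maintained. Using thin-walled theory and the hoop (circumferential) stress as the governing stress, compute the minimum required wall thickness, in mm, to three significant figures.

t = 23.4 mm

σ_allow = 291/3.12 = 93.27 MPa.
Hoop stress σ_h = pD/(2t), so t = pD/(2σ_allow) = 8.76×499/(2×93.27) = 23.43 mm.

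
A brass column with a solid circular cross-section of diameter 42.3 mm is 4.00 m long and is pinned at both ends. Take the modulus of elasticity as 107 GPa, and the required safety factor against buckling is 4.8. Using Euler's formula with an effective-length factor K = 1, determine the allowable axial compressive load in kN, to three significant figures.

I = πd⁴/64 = π×42.3⁴/64 = 157200 mm⁴.
Effective length L_e = KL = 1×4.00 m = 4000 mm.
Euler critical load P_cr = π²EI/L_e² = π²×107000×157200/4000² = 10370 N.
P_allow = P_cr/n = 10370/4.8 = 2161 N.

P_allow = 2.16 kN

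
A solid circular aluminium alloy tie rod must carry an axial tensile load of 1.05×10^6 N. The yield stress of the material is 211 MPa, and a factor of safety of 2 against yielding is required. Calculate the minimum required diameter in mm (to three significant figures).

Allowable stress σ_allow = 211/2 = 105.5 MPa.
Required area A = F/σ_allow = 1050000/105.5 = 9953 mm².
A = πd²/4 → d = √(4A/π) = 112.6 mm.

d = 113 mm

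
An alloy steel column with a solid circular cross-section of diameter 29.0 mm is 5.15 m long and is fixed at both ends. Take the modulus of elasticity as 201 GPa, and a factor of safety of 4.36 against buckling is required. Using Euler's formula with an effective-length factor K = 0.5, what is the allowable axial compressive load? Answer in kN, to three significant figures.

I = πd⁴/64 = π×29.0⁴/64 = 34720 mm⁴.
Effective length L_e = KL = 0.5×5.15 m = 2575 mm.
Euler critical load P_cr = π²EI/L_e² = π²×201000×34720/2575² = 10390 N.
P_allow = P_cr/n = 10390/4.36 = 2382 N.

P_allow = 2.38 kN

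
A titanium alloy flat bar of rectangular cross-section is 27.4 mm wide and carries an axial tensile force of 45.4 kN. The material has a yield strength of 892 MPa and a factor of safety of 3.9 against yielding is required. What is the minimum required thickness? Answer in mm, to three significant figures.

σ_allow = 892/3.9 = 228.7 MPa.
Required area A = F/σ_allow = 45400/228.7 = 198.5 mm².
t = A/w = 198.5/27.4 = 7.244 mm.

t = 7.24 mm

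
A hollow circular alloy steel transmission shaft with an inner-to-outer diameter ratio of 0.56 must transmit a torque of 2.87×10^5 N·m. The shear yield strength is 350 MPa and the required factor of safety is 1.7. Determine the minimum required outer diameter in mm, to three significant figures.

d_o = 199 mm

τ_allow = 350/1.7 = 205.9 MPa.
For a hollow shaft τ = 16T/[πd_o³(1−k⁴)] with k = 0.56, so 1−k⁴ = 0.9017.
d_o³ = 16T/[π τ_allow (1−k⁴)] = 16×2.8700×10^8/(π×205.9×0.9017) = 7.874×10^6 mm³.
d_o = 198.9 mm.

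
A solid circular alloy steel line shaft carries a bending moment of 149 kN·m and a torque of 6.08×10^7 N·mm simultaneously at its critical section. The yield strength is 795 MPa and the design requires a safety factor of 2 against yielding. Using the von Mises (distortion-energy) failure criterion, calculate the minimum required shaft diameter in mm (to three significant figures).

d = 159 mm

σ_allow = σ_y/n = 795/2 = 397.5 MPa.
For a solid shaft σ_b = 32M/(πd³) and τ = 16T/(πd³), so the von Mises stress is σ' = (16/πd³)·√(4M²+3T²).
√(4M²+3T²) = √(4×(1.490×10^8)² + 3×(6.080×10^7)²) = 3.161×10^8 N·mm.
d³ = 16×3.161×10^8/(π×397.5) = 4.050×10^6 mm³.
d = 159.4 mm.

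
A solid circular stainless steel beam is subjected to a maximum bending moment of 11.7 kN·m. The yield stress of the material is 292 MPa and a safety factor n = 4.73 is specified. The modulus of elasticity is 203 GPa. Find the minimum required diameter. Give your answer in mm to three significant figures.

d = 125 mm

σ_allow = 292/4.73 = 61.73 MPa.
For a solid circular section σ = 32M/(πd³), so d³ = 32M/(π σ_allow) = 32×1.1700×10^7/(π×61.73) = 1.930×10^6 mm³.
d = 124.5 mm.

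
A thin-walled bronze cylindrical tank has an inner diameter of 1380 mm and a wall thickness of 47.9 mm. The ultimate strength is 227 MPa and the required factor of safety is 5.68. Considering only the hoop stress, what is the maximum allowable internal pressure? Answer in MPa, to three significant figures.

σ_allow = 227/5.68 = 39.96 MPa.
σ_h = pD/(2t) → p_allow = 2σ_allow t/D = 2×39.96×47.9/1380 = 2.774 MPa.

p_allow = 2.77 MPa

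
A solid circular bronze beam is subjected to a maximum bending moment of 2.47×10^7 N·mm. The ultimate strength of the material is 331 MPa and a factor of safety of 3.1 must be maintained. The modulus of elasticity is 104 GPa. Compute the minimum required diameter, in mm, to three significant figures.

d = 133 mm

σ_allow = 331/3.1 = 106.8 MPa.
For a solid circular section σ = 32M/(πd³), so d³ = 32M/(π σ_allow) = 32×2.4700×10^7/(π×106.8) = 2.356×10^6 mm³.
d = 133.1 mm.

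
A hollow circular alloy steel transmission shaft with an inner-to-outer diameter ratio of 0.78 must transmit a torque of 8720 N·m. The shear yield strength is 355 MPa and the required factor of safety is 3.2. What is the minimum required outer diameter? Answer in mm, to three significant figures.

d_o = 86.0 mm

τ_allow = 355/3.2 = 110.9 MPa.
For a hollow shaft τ = 16T/[πd_o³(1−k⁴)] with k = 0.78, so 1−k⁴ = 0.6298.
d_o³ = 16T/[π τ_allow (1−k⁴)] = 16×8720000/(π×110.9×0.6298) = 635600 mm³.
d_o = 85.98 mm.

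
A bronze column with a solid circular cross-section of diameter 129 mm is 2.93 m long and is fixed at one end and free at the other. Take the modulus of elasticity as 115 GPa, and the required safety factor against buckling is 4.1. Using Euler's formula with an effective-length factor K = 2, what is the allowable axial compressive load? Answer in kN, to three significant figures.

I = πd⁴/64 = π×129⁴/64 = 1.359×10^7 mm⁴.
Effective length L_e = KL = 2×2.93 m = 5860 mm.
Euler critical load P_cr = π²EI/L_e² = π²×115000×1.359×10^7/5860² = 449300 N.
P_allow = P_cr/n = 449300/4.1 = 109600 N.

P_allow = 110 kN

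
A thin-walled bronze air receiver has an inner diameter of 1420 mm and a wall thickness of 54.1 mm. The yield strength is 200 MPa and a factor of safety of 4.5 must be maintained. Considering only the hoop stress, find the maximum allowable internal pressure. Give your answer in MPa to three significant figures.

p_allow = 3.39 MPa

σ_allow = 200/4.5 = 44.44 MPa.
σ_h = pD/(2t) → p_allow = 2σ_allow t/D = 2×44.44×54.1/1420 = 3.387 MPa.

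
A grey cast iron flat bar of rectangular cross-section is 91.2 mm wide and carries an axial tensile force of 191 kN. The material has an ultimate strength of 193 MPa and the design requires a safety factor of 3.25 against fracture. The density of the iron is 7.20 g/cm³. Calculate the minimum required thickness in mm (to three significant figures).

t = 35.3 mm

σ_allow = 193/3.25 = 59.38 MPa.
Required area A = F/σ_allow = 191000/59.38 = 3216 mm².
t = A/w = 3216/91.2 = 35.27 mm.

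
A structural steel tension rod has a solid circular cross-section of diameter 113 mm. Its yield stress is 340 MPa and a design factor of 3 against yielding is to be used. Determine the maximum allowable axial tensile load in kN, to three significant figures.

σ_allow = 340/3 = 113.3 MPa.
A = πd²/4 = π×113²/4 = 10030 mm².
F_allow = σ_allow × A = 113.3×10030 = 1.137×10^6 N.

F_allow = 1140 kN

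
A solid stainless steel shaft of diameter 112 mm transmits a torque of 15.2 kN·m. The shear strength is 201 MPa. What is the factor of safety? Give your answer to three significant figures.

n = 3.65

τ = 16T/(πd³) = 16×1.5200×10^7/(π×112³) = 55.10 MPa.
n = τ_limit/τ = 201/55.10 = 3.648.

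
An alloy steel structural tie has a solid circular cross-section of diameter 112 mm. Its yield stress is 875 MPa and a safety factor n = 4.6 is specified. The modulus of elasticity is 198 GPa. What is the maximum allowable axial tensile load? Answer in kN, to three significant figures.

F_allow = 1870 kN

σ_allow = 875/4.6 = 190.2 MPa.
A = πd²/4 = π×112²/4 = 9852 mm².
F_allow = σ_allow × A = 190.2×9852 = 1.874×10^6 N.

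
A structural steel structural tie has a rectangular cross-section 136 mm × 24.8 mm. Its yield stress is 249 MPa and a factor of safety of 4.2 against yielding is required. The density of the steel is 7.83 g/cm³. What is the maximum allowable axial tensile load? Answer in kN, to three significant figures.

F_allow = 200 kN

σ_allow = 249/4.2 = 59.29 MPa.
A = 136×24.8 = 3373 mm².
F_allow = σ_allow × A = 59.29×3373 = 200000 N.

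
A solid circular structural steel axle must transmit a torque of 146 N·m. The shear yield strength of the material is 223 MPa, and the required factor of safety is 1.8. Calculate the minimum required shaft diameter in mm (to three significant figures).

Allowable shear stress τ_allow = 223/1.8 = 123.9 MPa.
For a solid shaft τ = 16T/(πd³), so d³ = 16T/(π τ_allow) = 16×146000/(π×123.9) = 6002 mm³.
d = (6002)^(1/3) = 18.17 mm.

d = 18.2 mm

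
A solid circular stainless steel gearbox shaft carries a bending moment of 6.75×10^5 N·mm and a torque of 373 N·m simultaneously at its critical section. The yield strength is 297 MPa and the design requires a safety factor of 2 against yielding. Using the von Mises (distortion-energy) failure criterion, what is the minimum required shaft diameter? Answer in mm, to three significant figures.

σ_allow = σ_y/n = 297/2 = 148.5 MPa.
For a solid shaft σ_b = 32M/(πd³) and τ = 16T/(πd³), so the von Mises stress is σ' = (16/πd³)·√(4M²+3T²).
√(4M²+3T²) = √(4×(675000)² + 3×(373000)²) = 1.497×10^6 N·mm.
d³ = 16×1.497×10^6/(π×148.5) = 51330 mm³.
d = 37.16 mm.

d = 37.2 mm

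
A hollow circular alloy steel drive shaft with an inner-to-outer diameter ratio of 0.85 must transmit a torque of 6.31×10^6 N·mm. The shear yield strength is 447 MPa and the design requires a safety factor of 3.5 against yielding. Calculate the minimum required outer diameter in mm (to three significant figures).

d_o = 80.7 mm

τ_allow = 447/3.5 = 127.7 MPa.
For a hollow shaft τ = 16T/[πd_o³(1−k⁴)] with k = 0.85, so 1−k⁴ = 0.4780.
d_o³ = 16T/[π τ_allow (1−k⁴)] = 16×6310000/(π×127.7×0.4780) = 526400 mm³.
d_o = 80.74 mm.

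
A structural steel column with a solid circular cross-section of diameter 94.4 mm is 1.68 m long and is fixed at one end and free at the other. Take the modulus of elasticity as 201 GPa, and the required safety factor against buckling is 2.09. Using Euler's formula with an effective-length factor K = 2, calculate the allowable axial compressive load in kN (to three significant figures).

I = πd⁴/64 = π×94.4⁴/64 = 3.898×10^6 mm⁴.
Effective length L_e = KL = 2×1.68 m = 3360 mm.
Euler critical load P_cr = π²EI/L_e² = π²×201000×3.898×10^6/3360² = 685000 N.
P_allow = P_cr/n = 685000/2.09 = 327700 N.

P_allow = 328 kN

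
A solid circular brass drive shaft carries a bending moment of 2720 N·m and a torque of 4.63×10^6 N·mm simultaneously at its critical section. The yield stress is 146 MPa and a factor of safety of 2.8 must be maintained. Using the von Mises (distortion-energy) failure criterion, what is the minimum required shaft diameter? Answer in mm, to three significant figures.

σ_allow = σ_y/n = 146/2.8 = 52.14 MPa.
For a solid shaft σ_b = 32M/(πd³) and τ = 16T/(πd³), so the von Mises stress is σ' = (16/πd³)·√(4M²+3T²).
√(4M²+3T²) = √(4×(2.720×10^6)² + 3×(4.630×10^6)²) = 9.690×10^6 N·mm.
d³ = 16×9.690×10^6/(π×52.14) = 946500 mm³.
d = 98.18 mm.

d = 98.2 mm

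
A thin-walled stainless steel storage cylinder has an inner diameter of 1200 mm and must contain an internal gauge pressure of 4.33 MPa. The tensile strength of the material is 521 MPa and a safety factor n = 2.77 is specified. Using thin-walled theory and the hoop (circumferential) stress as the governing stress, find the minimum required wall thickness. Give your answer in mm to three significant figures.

t = 13.8 mm

σ_allow = 521/2.77 = 188.1 MPa.
Hoop stress σ_h = pD/(2t), so t = pD/(2σ_allow) = 4.33×1200/(2×188.1) = 13.81 mm.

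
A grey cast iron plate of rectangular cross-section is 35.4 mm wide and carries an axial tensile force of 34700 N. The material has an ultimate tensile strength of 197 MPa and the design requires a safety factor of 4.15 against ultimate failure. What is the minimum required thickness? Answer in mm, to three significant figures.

σ_allow = 197/4.15 = 47.47 MPa.
Required area A = F/σ_allow = 34700/47.47 = 731.0 mm².
t = A/w = 731.0/35.4 = 20.65 mm.

t = 20.6 mm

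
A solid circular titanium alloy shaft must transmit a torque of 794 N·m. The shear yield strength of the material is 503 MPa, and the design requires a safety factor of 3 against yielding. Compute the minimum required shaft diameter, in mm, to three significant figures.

Allowable shear stress τ_allow = 503/3 = 167.7 MPa.
For a solid shaft τ = 16T/(πd³), so d³ = 16T/(π τ_allow) = 16×794000/(π×167.7) = 24120 mm³.
d = (24120)^(1/3) = 28.89 mm.

d = 28.9 mm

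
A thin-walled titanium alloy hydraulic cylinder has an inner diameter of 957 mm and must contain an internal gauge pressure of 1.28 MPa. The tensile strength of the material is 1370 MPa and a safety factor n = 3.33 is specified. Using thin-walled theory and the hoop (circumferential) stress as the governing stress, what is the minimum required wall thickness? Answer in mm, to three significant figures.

σ_allow = 1370/3.33 = 411.4 MPa.
Hoop stress σ_h = pD/(2t), so t = pD/(2σ_allow) = 1.28×957/(2×411.4) = 1.489 mm.

t = 1.49 mm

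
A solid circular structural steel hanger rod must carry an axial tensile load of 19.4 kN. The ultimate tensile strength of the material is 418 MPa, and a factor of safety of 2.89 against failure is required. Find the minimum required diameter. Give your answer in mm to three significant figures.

d = 13.1 mm

Allowable stress σ_allow = 418/2.89 = 144.6 MPa.
Required area A = F/σ_allow = 19400/144.6 = 134.1 mm².
A = πd²/4 → d = √(4A/π) = 13.07 mm.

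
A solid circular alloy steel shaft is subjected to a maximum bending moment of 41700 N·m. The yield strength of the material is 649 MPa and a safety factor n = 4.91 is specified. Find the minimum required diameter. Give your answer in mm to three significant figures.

σ_allow = 649/4.91 = 132.2 MPa.
For a solid circular section σ = 32M/(πd³), so d³ = 32M/(π σ_allow) = 32×4.1700×10^7/(π×132.2) = 3.213×10^6 mm³.
d = 147.6 mm.

d = 148 mm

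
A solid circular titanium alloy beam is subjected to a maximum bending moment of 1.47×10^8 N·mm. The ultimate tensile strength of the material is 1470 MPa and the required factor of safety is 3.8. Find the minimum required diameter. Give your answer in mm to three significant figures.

σ_allow = 1470/3.8 = 386.8 MPa.
For a solid circular section σ = 32M/(πd³), so d³ = 32M/(π σ_allow) = 32×1.4700×10^8/(π×386.8) = 3.871×10^6 mm³.
d = 157.0 mm.

d = 157 mm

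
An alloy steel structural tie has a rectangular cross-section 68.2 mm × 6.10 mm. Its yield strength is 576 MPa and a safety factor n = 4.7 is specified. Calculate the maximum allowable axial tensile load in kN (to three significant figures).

σ_allow = 576/4.7 = 122.6 MPa.
A = 68.2×6.10 = 416.0 mm².
F_allow = σ_allow × A = 122.6×416.0 = 50980 N.

F_allow = 51.0 kN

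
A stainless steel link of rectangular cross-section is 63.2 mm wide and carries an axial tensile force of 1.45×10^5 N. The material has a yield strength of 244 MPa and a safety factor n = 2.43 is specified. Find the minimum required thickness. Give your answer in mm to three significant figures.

σ_allow = 244/2.43 = 100.4 MPa.
Required area A = F/σ_allow = 145000/100.4 = 1444 mm².
t = A/w = 1444/63.2 = 22.85 mm.

t = 22.8 mm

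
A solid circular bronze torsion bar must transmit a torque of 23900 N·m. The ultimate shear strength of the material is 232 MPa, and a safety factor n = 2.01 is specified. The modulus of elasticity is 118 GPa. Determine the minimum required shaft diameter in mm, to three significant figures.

Allowable shear stress τ_allow = 232/2.01 = 115.4 MPa.
For a solid shaft τ = 16T/(πd³), so d³ = 16T/(π τ_allow) = 16×2.3900×10^7/(π×115.4) = 1.055×10^6 mm³.
d = (1.055×10^6)^(1/3) = 101.8 mm.

d = 102 mm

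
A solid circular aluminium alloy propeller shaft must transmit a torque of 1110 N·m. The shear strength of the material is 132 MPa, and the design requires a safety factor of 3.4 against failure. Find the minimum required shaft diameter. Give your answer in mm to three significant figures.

d = 52.6 mm

Allowable shear stress τ_allow = 132/3.4 = 38.82 MPa.
For a solid shaft τ = 16T/(πd³), so d³ = 16T/(π τ_allow) = 16×1110000/(π×38.82) = 145600 mm³.
d = (145600)^(1/3) = 52.61 mm.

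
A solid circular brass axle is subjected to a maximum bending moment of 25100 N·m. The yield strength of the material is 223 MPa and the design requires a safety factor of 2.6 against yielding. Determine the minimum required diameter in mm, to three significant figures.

d = 144 mm

σ_allow = 223/2.6 = 85.77 MPa.
For a solid circular section σ = 32M/(πd³), so d³ = 32M/(π σ_allow) = 32×2.5100×10^7/(π×85.77) = 2.981×10^6 mm³.
d = 143.9 mm.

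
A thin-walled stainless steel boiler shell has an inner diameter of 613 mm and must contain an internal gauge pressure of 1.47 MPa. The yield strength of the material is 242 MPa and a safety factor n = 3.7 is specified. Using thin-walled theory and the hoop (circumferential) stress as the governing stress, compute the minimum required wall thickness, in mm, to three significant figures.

t = 6.89 mm

σ_allow = 242/3.7 = 65.41 MPa.
Hoop stress σ_h = pD/(2t), so t = pD/(2σ_allow) = 1.47×613/(2×65.41) = 6.889 mm.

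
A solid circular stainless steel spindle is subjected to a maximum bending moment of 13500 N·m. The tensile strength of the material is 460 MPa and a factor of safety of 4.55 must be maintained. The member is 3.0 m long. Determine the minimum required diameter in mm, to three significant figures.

d = 111 mm

σ_allow = 460/4.55 = 101.1 MPa.
For a solid circular section σ = 32M/(πd³), so d³ = 32M/(π σ_allow) = 32×1.3500×10^7/(π×101.1) = 1.360×10^6 mm³.
d = 110.8 mm.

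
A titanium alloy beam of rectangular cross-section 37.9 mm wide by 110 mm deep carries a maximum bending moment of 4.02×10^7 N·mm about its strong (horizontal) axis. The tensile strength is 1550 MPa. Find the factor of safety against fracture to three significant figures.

Section modulus S = bh²/6 = 37.9×110²/6 = 76430 mm³.
σ = M/S = 4.0200×10^7/76430 = 526.0 MPa.
n = 1550/526.0 = 2.947.

n = 2.95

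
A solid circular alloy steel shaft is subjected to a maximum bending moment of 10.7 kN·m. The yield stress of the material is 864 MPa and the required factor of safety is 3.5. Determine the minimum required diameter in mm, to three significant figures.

d = 76.1 mm

σ_allow = 864/3.5 = 246.9 MPa.
For a solid circular section σ = 32M/(πd³), so d³ = 32M/(π σ_allow) = 32×1.0700×10^7/(π×246.9) = 441500 mm³.
d = 76.15 mm.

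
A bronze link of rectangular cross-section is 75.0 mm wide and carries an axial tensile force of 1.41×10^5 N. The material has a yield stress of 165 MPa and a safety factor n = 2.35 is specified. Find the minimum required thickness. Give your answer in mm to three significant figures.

σ_allow = 165/2.35 = 70.21 MPa.
Required area A = F/σ_allow = 141000/70.21 = 2008 mm².
t = A/w = 2008/75.0 = 26.78 mm.

t = 26.8 mm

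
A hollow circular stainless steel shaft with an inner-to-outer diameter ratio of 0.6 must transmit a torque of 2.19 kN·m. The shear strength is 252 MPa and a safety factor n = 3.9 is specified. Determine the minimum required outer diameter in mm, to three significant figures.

d_o = 58.3 mm

τ_allow = 252/3.9 = 64.62 MPa.
For a hollow shaft τ = 16T/[πd_o³(1−k⁴)] with k = 0.6, so 1−k⁴ = 0.8704.
d_o³ = 16T/[π τ_allow (1−k⁴)] = 16×2190000/(π×64.62×0.8704) = 198300 mm³.
d_o = 58.32 mm.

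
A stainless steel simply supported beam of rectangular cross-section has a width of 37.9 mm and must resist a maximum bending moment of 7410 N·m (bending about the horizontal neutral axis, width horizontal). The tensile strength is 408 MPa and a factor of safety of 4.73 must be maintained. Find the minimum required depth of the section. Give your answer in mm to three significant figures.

h = 117 mm

σ_allow = 408/4.73 = 86.26 MPa.
For a rectangular section σ = 6M/(bh²), so h² = 6M/(b σ_allow) = 6×7410000/(37.9×86.26) = 13600 mm².
h = 116.6 mm.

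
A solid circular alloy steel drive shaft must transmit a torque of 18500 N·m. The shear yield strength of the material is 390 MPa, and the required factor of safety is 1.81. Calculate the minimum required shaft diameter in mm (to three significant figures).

Allowable shear stress τ_allow = 390/1.81 = 215.5 MPa.
For a solid shaft τ = 16T/(πd³), so d³ = 16T/(π τ_allow) = 16×1.8500×10^7/(π×215.5) = 437300 mm³.
d = (437300)^(1/3) = 75.90 mm.

d = 75.9 mm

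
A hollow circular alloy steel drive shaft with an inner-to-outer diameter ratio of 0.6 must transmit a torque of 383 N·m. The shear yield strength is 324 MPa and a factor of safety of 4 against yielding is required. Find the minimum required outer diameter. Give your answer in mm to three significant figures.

τ_allow = 324/4 = 81.00 MPa.
For a hollow shaft τ = 16T/[πd_o³(1−k⁴)] with k = 0.6, so 1−k⁴ = 0.8704.
d_o³ = 16T/[π τ_allow (1−k⁴)] = 16×383000/(π×81.00×0.8704) = 27670 mm³.
d_o = 30.25 mm.

d_o = 30.2 mm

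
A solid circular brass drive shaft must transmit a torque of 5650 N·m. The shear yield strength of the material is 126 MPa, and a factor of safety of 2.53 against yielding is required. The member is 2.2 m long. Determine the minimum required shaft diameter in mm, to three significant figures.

d = 83.3 mm

Allowable shear stress τ_allow = 126/2.53 = 49.80 MPa.
For a solid shaft τ = 16T/(πd³), so d³ = 16T/(π τ_allow) = 16×5650000/(π×49.80) = 577800 mm³.
d = (577800)^(1/3) = 83.29 mm.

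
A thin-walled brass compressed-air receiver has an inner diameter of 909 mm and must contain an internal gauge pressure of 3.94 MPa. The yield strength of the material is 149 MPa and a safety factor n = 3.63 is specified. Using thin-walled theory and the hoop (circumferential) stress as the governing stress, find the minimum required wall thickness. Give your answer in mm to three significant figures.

σ_allow = 149/3.63 = 41.05 MPa.
Hoop stress σ_h = pD/(2t), so t = pD/(2σ_allow) = 3.94×909/(2×41.05) = 43.63 mm.

t = 43.6 mm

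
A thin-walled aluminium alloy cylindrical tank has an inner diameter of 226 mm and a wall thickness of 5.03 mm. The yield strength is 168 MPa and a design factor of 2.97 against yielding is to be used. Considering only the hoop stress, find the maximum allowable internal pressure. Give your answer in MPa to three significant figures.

p_allow = 2.52 MPa

σ_allow = 168/2.97 = 56.57 MPa.
σ_h = pD/(2t) → p_allow = 2σ_allow t/D = 2×56.57×5.03/226 = 2.518 MPa.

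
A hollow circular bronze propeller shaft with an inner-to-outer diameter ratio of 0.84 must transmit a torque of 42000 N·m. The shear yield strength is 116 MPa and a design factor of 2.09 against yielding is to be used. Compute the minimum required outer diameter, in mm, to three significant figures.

τ_allow = 116/2.09 = 55.50 MPa.
For a hollow shaft τ = 16T/[πd_o³(1−k⁴)] with k = 0.84, so 1−k⁴ = 0.5021.
d_o³ = 16T/[π τ_allow (1−k⁴)] = 16×4.2000×10^7/(π×55.50×0.5021) = 7.675×10^6 mm³.
d_o = 197.3 mm.

d_o = 197 mm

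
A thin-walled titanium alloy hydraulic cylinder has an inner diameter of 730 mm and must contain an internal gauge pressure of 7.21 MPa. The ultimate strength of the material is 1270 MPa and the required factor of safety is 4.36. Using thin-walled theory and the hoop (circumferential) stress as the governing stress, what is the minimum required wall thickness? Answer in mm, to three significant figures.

σ_allow = 1270/4.36 = 291.3 MPa.
Hoop stress σ_h = pD/(2t), so t = pD/(2σ_allow) = 7.21×730/(2×291.3) = 9.035 mm.

t = 9.03 mm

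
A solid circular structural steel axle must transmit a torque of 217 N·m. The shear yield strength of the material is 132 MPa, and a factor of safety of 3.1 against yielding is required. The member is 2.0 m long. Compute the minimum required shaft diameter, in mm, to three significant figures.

Allowable shear stress τ_allow = 132/3.1 = 42.58 MPa.
For a solid shaft τ = 16T/(πd³), so d³ = 16T/(π τ_allow) = 16×217000/(π×42.58) = 25950 mm³.
d = (25950)^(1/3) = 29.61 mm.

d = 29.6 mm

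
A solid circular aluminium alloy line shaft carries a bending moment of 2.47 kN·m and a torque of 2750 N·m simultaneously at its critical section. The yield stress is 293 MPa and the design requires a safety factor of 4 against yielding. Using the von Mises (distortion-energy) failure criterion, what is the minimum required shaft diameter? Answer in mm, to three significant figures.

σ_allow = σ_y/n = 293/4 = 73.25 MPa.
For a solid shaft σ_b = 32M/(πd³) and τ = 16T/(πd³), so the von Mises stress is σ' = (16/πd³)·√(4M²+3T²).
√(4M²+3T²) = √(4×(2.470×10^6)² + 3×(2.750×10^6)²) = 6.862×10^6 N·mm.
d³ = 16×6.862×10^6/(π×73.25) = 477100 mm³.
d = 78.14 mm.

d = 78.1 mm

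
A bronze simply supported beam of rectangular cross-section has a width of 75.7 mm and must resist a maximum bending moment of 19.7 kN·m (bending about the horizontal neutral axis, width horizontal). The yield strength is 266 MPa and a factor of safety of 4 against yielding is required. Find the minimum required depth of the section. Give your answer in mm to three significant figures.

h = 153 mm

σ_allow = 266/4 = 66.50 MPa.
For a rectangular section σ = 6M/(bh²), so h² = 6M/(b σ_allow) = 6×1.9700×10^7/(75.7×66.50) = 23480 mm².
h = 153.2 mm.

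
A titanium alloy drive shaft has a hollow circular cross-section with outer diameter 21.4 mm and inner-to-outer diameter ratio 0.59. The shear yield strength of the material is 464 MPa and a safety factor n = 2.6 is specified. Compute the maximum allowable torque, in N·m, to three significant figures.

τ_allow = 464/2.6 = 178.5 MPa.
For a hollow shaft T_allow = τ_allow·πd_o³(1−k⁴)/16 with 1−k⁴ = 0.8788, so πd_o³(1−k⁴)/16 = 1691 mm³.
T_allow = 178.5×1691 = 301800 N·mm = 301.8 N·m.

T_allow = 302 N·m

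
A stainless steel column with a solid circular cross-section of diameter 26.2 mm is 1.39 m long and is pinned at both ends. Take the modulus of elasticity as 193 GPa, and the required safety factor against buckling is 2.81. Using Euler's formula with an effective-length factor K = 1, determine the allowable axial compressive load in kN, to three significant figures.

I = πd⁴/64 = π×26.2⁴/64 = 23130 mm⁴.
Effective length L_e = KL = 1×1.39 m = 1390 mm.
Euler critical load P_cr = π²EI/L_e² = π²×193000×23130/1390² = 22800 N.
P_allow = P_cr/n = 22800/2.81 = 8115 N.

P_allow = 8.12 kN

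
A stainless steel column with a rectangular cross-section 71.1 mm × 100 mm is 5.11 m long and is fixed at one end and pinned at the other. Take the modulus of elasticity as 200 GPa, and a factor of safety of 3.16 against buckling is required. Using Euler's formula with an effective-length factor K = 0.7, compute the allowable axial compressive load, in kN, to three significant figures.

Buckling occurs about the weak axis: I_min = h·b³/12 = 100×71.1³/12 = 2.995×10^6 mm⁴ (b = 71.1 mm is the smaller dimension).
Effective length L_e = KL = 0.7×5.11 m = 3577 mm.
Euler critical load P_cr = π²EI/L_e² = π²×200000×2.995×10^6/3577² = 462100 N.
P_allow = P_cr/n = 462100/3.16 = 146200 N.

P_allow = 146 kN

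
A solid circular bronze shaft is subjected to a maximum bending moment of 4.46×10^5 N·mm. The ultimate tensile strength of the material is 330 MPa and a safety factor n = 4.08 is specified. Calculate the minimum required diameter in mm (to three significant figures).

σ_allow = 330/4.08 = 80.88 MPa.
For a solid circular section σ = 32M/(πd³), so d³ = 32M/(π σ_allow) = 32×446000/(π×80.88) = 56170 mm³.
d = 38.30 mm.

d = 38.3 mm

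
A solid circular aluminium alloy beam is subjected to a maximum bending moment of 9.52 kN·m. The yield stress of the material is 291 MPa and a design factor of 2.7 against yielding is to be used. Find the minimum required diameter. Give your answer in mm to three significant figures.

σ_allow = 291/2.7 = 107.8 MPa.
For a solid circular section σ = 32M/(πd³), so d³ = 32M/(π σ_allow) = 32×9520000/(π×107.8) = 899700 mm³.
d = 96.54 mm.

d = 96.5 mm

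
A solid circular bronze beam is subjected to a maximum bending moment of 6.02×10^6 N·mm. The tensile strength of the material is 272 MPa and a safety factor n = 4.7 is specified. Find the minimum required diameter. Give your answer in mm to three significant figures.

σ_allow = 272/4.7 = 57.87 MPa.
For a solid circular section σ = 32M/(πd³), so d³ = 32M/(π σ_allow) = 32×6020000/(π×57.87) = 1.060×10^6 mm³.
d = 101.9 mm.

d = 102 mm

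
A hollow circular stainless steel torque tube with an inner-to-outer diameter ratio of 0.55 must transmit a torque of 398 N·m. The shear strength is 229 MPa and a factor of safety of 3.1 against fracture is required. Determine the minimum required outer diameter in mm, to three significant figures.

d_o = 31.1 mm

τ_allow = 229/3.1 = 73.87 MPa.
For a hollow shaft τ = 16T/[πd_o³(1−k⁴)] with k = 0.55, so 1−k⁴ = 0.9085.
d_o³ = 16T/[π τ_allow (1−k⁴)] = 16×398000/(π×73.87×0.9085) = 30200 mm³.
d_o = 31.14 mm.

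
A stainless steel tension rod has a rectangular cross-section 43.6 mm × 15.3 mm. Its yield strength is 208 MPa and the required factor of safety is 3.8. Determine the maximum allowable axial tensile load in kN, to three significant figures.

F_allow = 36.5 kN

σ_allow = 208/3.8 = 54.74 MPa.
A = 43.6×15.3 = 667.1 mm².
F_allow = σ_allow × A = 54.74×667.1 = 36510 N.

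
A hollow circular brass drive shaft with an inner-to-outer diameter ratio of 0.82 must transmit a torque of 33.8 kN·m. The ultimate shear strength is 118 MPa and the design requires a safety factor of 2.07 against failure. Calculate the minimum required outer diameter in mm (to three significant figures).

d_o = 177 mm

τ_allow = 118/2.07 = 57.00 MPa.
For a hollow shaft τ = 16T/[πd_o³(1−k⁴)] with k = 0.82, so 1−k⁴ = 0.5479.
d_o³ = 16T/[π τ_allow (1−k⁴)] = 16×3.3800×10^7/(π×57.00×0.5479) = 5.512×10^6 mm³.
d_o = 176.6 mm.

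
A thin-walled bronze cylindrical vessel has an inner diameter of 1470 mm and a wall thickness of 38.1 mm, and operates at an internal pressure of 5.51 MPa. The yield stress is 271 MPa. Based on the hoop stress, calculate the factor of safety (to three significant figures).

n = 2.55

σ_h = pD/(2t) = 5.51×1470/(2×38.1) = 106.3 MPa.
n = 271/106.3 = 2.550.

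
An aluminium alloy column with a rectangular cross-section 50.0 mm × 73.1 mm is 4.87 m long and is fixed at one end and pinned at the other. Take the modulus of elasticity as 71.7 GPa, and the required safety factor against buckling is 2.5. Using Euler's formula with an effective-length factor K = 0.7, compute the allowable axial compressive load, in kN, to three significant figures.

Buckling occurs about the weak axis: I_min = h·b³/12 = 73.1×50.0³/12 = 761500 mm⁴ (b = 50.0 mm is the smaller dimension).
Effective length L_e = KL = 0.7×4.87 m = 3409 mm.
Euler critical load P_cr = π²EI/L_e² = π²×71700×761500/3409² = 46370 N.
P_allow = P_cr/n = 46370/2.5 = 18550 N.

P_allow = 18.5 kN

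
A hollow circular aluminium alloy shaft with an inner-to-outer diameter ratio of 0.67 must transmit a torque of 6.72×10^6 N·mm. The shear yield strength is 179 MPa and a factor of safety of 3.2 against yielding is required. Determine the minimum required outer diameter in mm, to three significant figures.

d_o = 91.5 mm

τ_allow = 179/3.2 = 55.94 MPa.
For a hollow shaft τ = 16T/[πd_o³(1−k⁴)] with k = 0.67, so 1−k⁴ = 0.7985.
d_o³ = 16T/[π τ_allow (1−k⁴)] = 16×6720000/(π×55.94×0.7985) = 766200 mm³.
d_o = 91.51 mm.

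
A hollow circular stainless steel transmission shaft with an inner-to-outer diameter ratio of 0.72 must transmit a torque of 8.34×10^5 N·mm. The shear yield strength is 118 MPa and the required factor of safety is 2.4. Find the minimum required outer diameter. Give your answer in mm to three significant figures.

d_o = 49.1 mm

τ_allow = 118/2.4 = 49.17 MPa.
For a hollow shaft τ = 16T/[πd_o³(1−k⁴)] with k = 0.72, so 1−k⁴ = 0.7313.
d_o³ = 16T/[π τ_allow (1−k⁴)] = 16×834000/(π×49.17×0.7313) = 118100 mm³.
d_o = 49.07 mm.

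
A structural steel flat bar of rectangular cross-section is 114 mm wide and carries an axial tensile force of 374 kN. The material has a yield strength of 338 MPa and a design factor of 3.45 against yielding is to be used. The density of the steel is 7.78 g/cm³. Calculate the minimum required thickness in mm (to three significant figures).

σ_allow = 338/3.45 = 97.97 MPa.
Required area A = F/σ_allow = 374000/97.97 = 3817 mm².
t = A/w = 3817/114 = 33.49 mm.

t = 33.5 mm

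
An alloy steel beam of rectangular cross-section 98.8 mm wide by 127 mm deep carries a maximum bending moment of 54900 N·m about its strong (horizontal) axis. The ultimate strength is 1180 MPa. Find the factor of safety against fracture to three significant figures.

Section modulus S = bh²/6 = 98.8×127²/6 = 265600 mm³.
σ = M/S = 5.4900×10^7/265600 = 206.7 MPa.
n = 1180/206.7 = 5.709.

n = 5.71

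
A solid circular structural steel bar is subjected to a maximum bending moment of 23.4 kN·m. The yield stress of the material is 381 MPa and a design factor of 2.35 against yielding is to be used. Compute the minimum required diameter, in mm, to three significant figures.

d = 114 mm

σ_allow = 381/2.35 = 162.1 MPa.
For a solid circular section σ = 32M/(πd³), so d³ = 32M/(π σ_allow) = 32×2.3400×10^7/(π×162.1) = 1.470×10^6 mm³.
d = 113.7 mm.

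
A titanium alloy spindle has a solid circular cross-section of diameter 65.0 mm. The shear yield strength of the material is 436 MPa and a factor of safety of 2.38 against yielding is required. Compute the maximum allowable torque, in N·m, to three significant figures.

τ_allow = 436/2.38 = 183.2 MPa.
For a solid shaft T_allow = τ_allow·πd³/16; πd³/16 = π×65.0³/16 = 53920 mm³.
T_allow = 183.2×53920 = 9.878×10^6 N·mm = 9878 N·m.

T_allow = 9880 N·m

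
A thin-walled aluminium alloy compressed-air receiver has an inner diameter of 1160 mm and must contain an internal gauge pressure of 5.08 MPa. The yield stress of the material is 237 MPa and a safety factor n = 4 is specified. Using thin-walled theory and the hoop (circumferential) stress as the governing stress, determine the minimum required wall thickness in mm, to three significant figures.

σ_allow = 237/4 = 59.25 MPa.
Hoop stress σ_h = pD/(2t), so t = pD/(2σ_allow) = 5.08×1160/(2×59.25) = 49.73 mm.

t = 49.7 mm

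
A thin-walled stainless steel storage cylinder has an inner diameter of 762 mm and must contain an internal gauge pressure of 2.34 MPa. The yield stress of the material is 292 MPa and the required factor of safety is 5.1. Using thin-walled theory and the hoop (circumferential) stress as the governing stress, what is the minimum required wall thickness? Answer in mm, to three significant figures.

t = 15.6 mm

σ_allow = 292/5.1 = 57.25 MPa.
Hoop stress σ_h = pD/(2t), so t = pD/(2σ_allow) = 2.34×762/(2×57.25) = 15.57 mm.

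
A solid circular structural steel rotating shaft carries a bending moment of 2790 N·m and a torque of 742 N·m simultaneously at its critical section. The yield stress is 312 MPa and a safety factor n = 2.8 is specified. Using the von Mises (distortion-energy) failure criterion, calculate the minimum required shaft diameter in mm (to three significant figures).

σ_allow = σ_y/n = 312/2.8 = 111.4 MPa.
For a solid shaft σ_b = 32M/(πd³) and τ = 16T/(πd³), so the von Mises stress is σ' = (16/πd³)·√(4M²+3T²).
√(4M²+3T²) = √(4×(2.790×10^6)² + 3×(742000)²) = 5.726×10^6 N·mm.
d³ = 16×5.726×10^6/(π×111.4) = 261700 mm³.
d = 63.97 mm.

d = 64.0 mm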